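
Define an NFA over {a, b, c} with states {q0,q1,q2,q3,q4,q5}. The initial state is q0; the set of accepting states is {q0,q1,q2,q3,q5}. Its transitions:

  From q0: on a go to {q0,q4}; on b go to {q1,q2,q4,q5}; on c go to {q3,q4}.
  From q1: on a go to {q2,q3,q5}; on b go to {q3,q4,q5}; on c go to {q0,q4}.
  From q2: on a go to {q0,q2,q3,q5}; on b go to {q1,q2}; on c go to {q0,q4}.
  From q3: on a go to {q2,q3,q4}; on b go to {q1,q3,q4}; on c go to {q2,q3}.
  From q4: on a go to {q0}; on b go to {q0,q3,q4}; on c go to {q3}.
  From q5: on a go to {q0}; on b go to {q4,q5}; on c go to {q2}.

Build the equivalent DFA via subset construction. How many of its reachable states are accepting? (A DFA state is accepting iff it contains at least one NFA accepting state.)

12

Start state of the DFA: {q0}.
{q0} --a--> {q0,q4}  [new]
{q0} --b--> {q1,q2,q4,q5}  [new]
{q0} --c--> {q3,q4}  [new]
{q0,q4} --a--> {q0,q4}  [seen]
{q0,q4} --b--> {q0,q1,q2,q3,q4,q5}  [new]
{q0,q4} --c--> {q3,q4}  [seen]
{q1,q2,q4,q5} --a--> {q0,q2,q3,q5}  [new]
{q1,q2,q4,q5} --b--> {q0,q1,q2,q3,q4,q5}  [seen]
{q1,q2,q4,q5} --c--> {q0,q2,q3,q4}  [new]
{q3,q4} --a--> {q0,q2,q3,q4}  [seen]
{q3,q4} --b--> {q0,q1,q3,q4}  [new]
{q3,q4} --c--> {q2,q3}  [new]
{q0,q1,q2,q3,q4,q5} --a--> {q0,q2,q3,q4,q5}  [new]
{q0,q1,q2,q3,q4,q5} --b--> {q0,q1,q2,q3,q4,q5}  [seen]
{q0,q1,q2,q3,q4,q5} --c--> {q0,q2,q3,q4}  [seen]
{q0,q2,q3,q5} --a--> {q0,q2,q3,q4,q5}  [seen]
{q0,q2,q3,q5} --b--> {q1,q2,q3,q4,q5}  [new]
{q0,q2,q3,q5} --c--> {q0,q2,q3,q4}  [seen]
{q0,q2,q3,q4} --a--> {q0,q2,q3,q4,q5}  [seen]
{q0,q2,q3,q4} --b--> {q0,q1,q2,q3,q4,q5}  [seen]
{q0,q2,q3,q4} --c--> {q0,q2,q3,q4}  [seen]
{q0,q1,q3,q4} --a--> {q0,q2,q3,q4,q5}  [seen]
{q0,q1,q3,q4} --b--> {q0,q1,q2,q3,q4,q5}  [seen]
{q0,q1,q3,q4} --c--> {q0,q2,q3,q4}  [seen]
{q2,q3} --a--> {q0,q2,q3,q4,q5}  [seen]
{q2,q3} --b--> {q1,q2,q3,q4}  [new]
{q2,q3} --c--> {q0,q2,q3,q4}  [seen]
{q0,q2,q3,q4,q5} --a--> {q0,q2,q3,q4,q5}  [seen]
{q0,q2,q3,q4,q5} --b--> {q0,q1,q2,q3,q4,q5}  [seen]
{q0,q2,q3,q4,q5} --c--> {q0,q2,q3,q4}  [seen]
{q1,q2,q3,q4,q5} --a--> {q0,q2,q3,q4,q5}  [seen]
{q1,q2,q3,q4,q5} --b--> {q0,q1,q2,q3,q4,q5}  [seen]
{q1,q2,q3,q4,q5} --c--> {q0,q2,q3,q4}  [seen]
{q1,q2,q3,q4} --a--> {q0,q2,q3,q4,q5}  [seen]
{q1,q2,q3,q4} --b--> {q0,q1,q2,q3,q4,q5}  [seen]
{q1,q2,q3,q4} --c--> {q0,q2,q3,q4}  [seen]
Reachable DFA states: {q0}, {q0,q4}, {q1,q2,q4,q5}, {q3,q4}, {q0,q1,q2,q3,q4,q5}, {q0,q2,q3,q5}, {q0,q2,q3,q4}, {q0,q1,q3,q4}, {q2,q3}, {q0,q2,q3,q4,q5}, {q1,q2,q3,q4,q5}, {q1,q2,q3,q4}.
Accepting DFA states (contain an NFA accepting state): {q0}, {q0,q4}, {q1,q2,q4,q5}, {q3,q4}, {q0,q1,q2,q3,q4,q5}, {q0,q2,q3,q5}, {q0,q2,q3,q4}, {q0,q1,q3,q4}, {q2,q3}, {q0,q2,q3,q4,q5}, {q1,q2,q3,q4,q5}, {q1,q2,q3,q4}.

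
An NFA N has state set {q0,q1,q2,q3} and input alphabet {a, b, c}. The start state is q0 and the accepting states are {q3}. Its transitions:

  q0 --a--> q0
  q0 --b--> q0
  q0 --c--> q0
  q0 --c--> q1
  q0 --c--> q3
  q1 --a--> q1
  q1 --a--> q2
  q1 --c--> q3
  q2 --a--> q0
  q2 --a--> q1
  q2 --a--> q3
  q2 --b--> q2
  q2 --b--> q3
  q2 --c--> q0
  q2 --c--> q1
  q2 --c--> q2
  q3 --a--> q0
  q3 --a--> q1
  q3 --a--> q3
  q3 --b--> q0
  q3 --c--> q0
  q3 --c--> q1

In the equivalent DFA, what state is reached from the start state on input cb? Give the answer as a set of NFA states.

Start: {q0}.
δ(q0,c) = {q0,q1,q3}.
Union: {q0,q1,q3}.
After c: {q0,q1,q3}.
δ(q0,b) = {q0}; δ(q1,b) = ∅; δ(q3,b) = {q0}.
Union: {q0}.
After b: {q0}.

{q0}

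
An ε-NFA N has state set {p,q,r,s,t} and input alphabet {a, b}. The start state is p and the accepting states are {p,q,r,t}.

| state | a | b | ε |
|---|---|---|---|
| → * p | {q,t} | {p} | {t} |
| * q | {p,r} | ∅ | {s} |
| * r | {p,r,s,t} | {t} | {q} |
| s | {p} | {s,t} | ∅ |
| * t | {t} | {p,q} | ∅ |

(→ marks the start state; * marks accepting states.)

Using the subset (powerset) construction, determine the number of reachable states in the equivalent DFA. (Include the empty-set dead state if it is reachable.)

4

Start state of the DFA: {p,t} (ε-closure of the NFA start).
{p,t} --a--> {q,s,t}  [new]
{p,t} --b--> {p,q,s,t}  [new]
{q,s,t} --a--> {p,q,r,s,t}  [new]
{q,s,t} --b--> {p,q,s,t}  [seen]
{p,q,s,t} --a--> {p,q,r,s,t}  [seen]
{p,q,s,t} --b--> {p,q,s,t}  [seen]
{p,q,r,s,t} --a--> {p,q,r,s,t}  [seen]
{p,q,r,s,t} --b--> {p,q,s,t}  [seen]
Reachable DFA states: {p,t}, {q,s,t}, {p,q,s,t}, {p,q,r,s,t}.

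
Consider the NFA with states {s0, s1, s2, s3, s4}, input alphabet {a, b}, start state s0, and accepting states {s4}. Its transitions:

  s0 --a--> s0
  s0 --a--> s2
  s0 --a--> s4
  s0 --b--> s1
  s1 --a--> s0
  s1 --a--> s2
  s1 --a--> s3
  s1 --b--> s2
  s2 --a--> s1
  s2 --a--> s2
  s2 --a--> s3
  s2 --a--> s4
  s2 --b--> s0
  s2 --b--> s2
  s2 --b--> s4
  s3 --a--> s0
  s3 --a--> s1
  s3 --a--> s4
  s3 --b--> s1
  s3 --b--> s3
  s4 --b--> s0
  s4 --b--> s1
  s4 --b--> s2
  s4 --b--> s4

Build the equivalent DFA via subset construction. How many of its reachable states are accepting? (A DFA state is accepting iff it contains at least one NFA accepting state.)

4

Start state of the DFA: {s0}.
{s0} --a--> {s0, s2, s4}  [new]
{s0} --b--> {s1}  [new]
{s0, s2, s4} --a--> {s0, s1, s2, s3, s4}  [new]
{s0, s2, s4} --b--> {s0, s1, s2, s4}  [new]
{s1} --a--> {s0, s2, s3}  [new]
{s1} --b--> {s2}  [new]
{s0, s1, s2, s3, s4} --a--> {s0, s1, s2, s3, s4}  [seen]
{s0, s1, s2, s3, s4} --b--> {s0, s1, s2, s3, s4}  [seen]
{s0, s1, s2, s4} --a--> {s0, s1, s2, s3, s4}  [seen]
{s0, s1, s2, s4} --b--> {s0, s1, s2, s4}  [seen]
{s0, s2, s3} --a--> {s0, s1, s2, s3, s4}  [seen]
{s0, s2, s3} --b--> {s0, s1, s2, s3, s4}  [seen]
{s2} --a--> {s1, s2, s3, s4}  [new]
{s2} --b--> {s0, s2, s4}  [seen]
{s1, s2, s3, s4} --a--> {s0, s1, s2, s3, s4}  [seen]
{s1, s2, s3, s4} --b--> {s0, s1, s2, s3, s4}  [seen]
Reachable DFA states: {s0}, {s0, s2, s4}, {s1}, {s0, s1, s2, s3, s4}, {s0, s1, s2, s4}, {s0, s2, s3}, {s2}, {s1, s2, s3, s4}.
Accepting DFA states (contain an NFA accepting state): {s0, s2, s4}, {s0, s1, s2, s3, s4}, {s0, s1, s2, s4}, {s1, s2, s3, s4}.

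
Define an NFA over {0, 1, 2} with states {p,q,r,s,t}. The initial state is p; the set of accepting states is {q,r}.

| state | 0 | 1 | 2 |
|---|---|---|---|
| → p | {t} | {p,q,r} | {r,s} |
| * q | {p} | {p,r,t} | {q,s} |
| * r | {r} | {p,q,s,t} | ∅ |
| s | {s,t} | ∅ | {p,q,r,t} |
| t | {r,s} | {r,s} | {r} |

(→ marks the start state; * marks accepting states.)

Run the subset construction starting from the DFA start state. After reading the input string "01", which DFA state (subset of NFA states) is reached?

Start: {p}.
δ(p,0) = {t}.
Union: {t}.
After 0: {t}.
δ(t,1) = {r,s}.
Union: {r,s}.
After 1: {r,s}.

{r,s}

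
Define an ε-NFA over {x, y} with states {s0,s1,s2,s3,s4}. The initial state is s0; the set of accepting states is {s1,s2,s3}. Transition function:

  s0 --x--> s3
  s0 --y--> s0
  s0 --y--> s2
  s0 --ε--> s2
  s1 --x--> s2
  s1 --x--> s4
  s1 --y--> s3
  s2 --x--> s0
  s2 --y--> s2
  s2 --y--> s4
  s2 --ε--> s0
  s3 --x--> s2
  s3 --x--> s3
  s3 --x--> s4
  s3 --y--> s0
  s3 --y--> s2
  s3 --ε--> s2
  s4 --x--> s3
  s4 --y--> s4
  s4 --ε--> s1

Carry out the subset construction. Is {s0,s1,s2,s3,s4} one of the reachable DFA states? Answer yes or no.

yes

Start state of the DFA: {s0,s2} (ε-closure of the NFA start).
{s0,s2} --x--> {s0,s2,s3}  [new]
{s0,s2} --y--> {s0,s1,s2,s4}  [new]
{s0,s2,s3} --x--> {s0,s1,s2,s3,s4}  [new]
{s0,s2,s3} --y--> {s0,s1,s2,s4}  [seen]
{s0,s1,s2,s4} --x--> {s0,s1,s2,s3,s4}  [seen]
{s0,s1,s2,s4} --y--> {s0,s1,s2,s3,s4}  [seen]
{s0,s1,s2,s3,s4} --x--> {s0,s1,s2,s3,s4}  [seen]
{s0,s1,s2,s3,s4} --y--> {s0,s1,s2,s3,s4}  [seen]
Reachable DFA states: {s0,s2}, {s0,s2,s3}, {s0,s1,s2,s4}, {s0,s1,s2,s3,s4}.
{s0,s1,s2,s3,s4} is among them.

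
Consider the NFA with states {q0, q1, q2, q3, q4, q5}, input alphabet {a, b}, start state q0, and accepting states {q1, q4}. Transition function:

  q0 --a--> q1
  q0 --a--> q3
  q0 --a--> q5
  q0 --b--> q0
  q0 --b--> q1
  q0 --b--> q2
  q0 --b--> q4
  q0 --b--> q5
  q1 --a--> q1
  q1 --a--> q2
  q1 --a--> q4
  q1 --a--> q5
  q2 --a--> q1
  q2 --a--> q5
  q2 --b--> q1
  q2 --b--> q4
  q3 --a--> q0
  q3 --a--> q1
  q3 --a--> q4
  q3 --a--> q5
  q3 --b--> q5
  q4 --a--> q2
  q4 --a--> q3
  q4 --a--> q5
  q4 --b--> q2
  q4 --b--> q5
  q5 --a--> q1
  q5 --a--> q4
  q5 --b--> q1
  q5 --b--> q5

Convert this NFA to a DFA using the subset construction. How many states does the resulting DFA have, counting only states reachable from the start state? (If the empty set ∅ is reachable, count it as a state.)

Start state of the DFA: {q0}.
{q0} --a--> {q1, q3, q5}  [new]
{q0} --b--> {q0, q1, q2, q4, q5}  [new]
{q1, q3, q5} --a--> {q0, q1, q2, q4, q5}  [seen]
{q1, q3, q5} --b--> {q1, q5}  [new]
{q0, q1, q2, q4, q5} --a--> {q1, q2, q3, q4, q5}  [new]
{q0, q1, q2, q4, q5} --b--> {q0, q1, q2, q4, q5}  [seen]
{q1, q5} --a--> {q1, q2, q4, q5}  [new]
{q1, q5} --b--> {q1, q5}  [seen]
{q1, q2, q3, q4, q5} --a--> {q0, q1, q2, q3, q4, q5}  [new]
{q1, q2, q3, q4, q5} --b--> {q1, q2, q4, q5}  [seen]
{q1, q2, q4, q5} --a--> {q1, q2, q3, q4, q5}  [seen]
{q1, q2, q4, q5} --b--> {q1, q2, q4, q5}  [seen]
{q0, q1, q2, q3, q4, q5} --a--> {q0, q1, q2, q3, q4, q5}  [seen]
{q0, q1, q2, q3, q4, q5} --b--> {q0, q1, q2, q4, q5}  [seen]
Reachable DFA states: {q0}, {q1, q3, q5}, {q0, q1, q2, q4, q5}, {q1, q5}, {q1, q2, q3, q4, q5}, {q1, q2, q4, q5}, {q0, q1, q2, q3, q4, q5}.

7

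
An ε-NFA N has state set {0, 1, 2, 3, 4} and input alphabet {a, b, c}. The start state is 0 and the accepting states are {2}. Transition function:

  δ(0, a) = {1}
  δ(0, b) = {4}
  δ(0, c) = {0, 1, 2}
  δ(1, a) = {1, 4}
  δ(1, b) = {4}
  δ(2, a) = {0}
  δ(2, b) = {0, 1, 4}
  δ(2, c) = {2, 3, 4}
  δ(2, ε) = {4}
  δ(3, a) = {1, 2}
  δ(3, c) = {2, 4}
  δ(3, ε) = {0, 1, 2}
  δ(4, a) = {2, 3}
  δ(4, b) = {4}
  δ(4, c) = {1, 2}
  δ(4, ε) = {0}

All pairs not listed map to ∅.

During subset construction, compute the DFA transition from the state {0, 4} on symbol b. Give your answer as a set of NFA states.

{0, 4}

δ(0,b) = {4}; δ(4,b) = {4}.
Union: {4}.
ε-closure gives {0, 4}.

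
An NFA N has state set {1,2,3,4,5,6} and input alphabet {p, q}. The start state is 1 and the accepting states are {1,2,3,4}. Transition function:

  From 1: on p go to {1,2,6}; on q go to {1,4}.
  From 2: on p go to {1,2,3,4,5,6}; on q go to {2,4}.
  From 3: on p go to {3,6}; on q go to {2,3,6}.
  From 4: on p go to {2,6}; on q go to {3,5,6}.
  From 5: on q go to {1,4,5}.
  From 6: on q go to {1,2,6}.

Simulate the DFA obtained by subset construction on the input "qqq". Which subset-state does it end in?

Start: {1}.
δ(1,q) = {1,4}.
Union: {1,4}.
After q: {1,4}.
δ(1,q) = {1,4}; δ(4,q) = {3,5,6}.
Union: {1,3,4,5,6}.
After q: {1,3,4,5,6}.
δ(1,q) = {1,4}; δ(3,q) = {2,3,6}; δ(4,q) = {3,5,6}; δ(5,q) = {1,4,5}; δ(6,q) = {1,2,6}.
Union: {1,2,3,4,5,6}.
After q: {1,2,3,4,5,6}.

{1,2,3,4,5,6}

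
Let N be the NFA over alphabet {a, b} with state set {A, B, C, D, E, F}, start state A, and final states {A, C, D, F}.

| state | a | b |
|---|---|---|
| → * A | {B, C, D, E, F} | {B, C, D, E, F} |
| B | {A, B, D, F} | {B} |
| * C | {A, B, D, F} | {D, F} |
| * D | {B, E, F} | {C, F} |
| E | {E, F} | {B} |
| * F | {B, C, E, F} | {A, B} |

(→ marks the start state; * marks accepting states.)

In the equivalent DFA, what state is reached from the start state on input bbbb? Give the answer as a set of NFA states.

{A, B, C, D, E, F}

Start: {A}.
δ(A,b) = {B, C, D, E, F}.
Union: {B, C, D, E, F}.
After b: {B, C, D, E, F}.
δ(B,b) = {B}; δ(C,b) = {D, F}; δ(D,b) = {C, F}; δ(E,b) = {B}; δ(F,b) = {A, B}.
Union: {A, B, C, D, F}.
After b: {A, B, C, D, F}.
δ(A,b) = {B, C, D, E, F}; δ(B,b) = {B}; δ(C,b) = {D, F}; δ(D,b) = {C, F}; δ(F,b) = {A, B}.
Union: {A, B, C, D, E, F}.
After b: {A, B, C, D, E, F}.
δ(A,b) = {B, C, D, E, F}; δ(B,b) = {B}; δ(C,b) = {D, F}; δ(D,b) = {C, F}; δ(E,b) = {B}; δ(F,b) = {A, B}.
Union: {A, B, C, D, E, F}.
After b: {A, B, C, D, E, F}.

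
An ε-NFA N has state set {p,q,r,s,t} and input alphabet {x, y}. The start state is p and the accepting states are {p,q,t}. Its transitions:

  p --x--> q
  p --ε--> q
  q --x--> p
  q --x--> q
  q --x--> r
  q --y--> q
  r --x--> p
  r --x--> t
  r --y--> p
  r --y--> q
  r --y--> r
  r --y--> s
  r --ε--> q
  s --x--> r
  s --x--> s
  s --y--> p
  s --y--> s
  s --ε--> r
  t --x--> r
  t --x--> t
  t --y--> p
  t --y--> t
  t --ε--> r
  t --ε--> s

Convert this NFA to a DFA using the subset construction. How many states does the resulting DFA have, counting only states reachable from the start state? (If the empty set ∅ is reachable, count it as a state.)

Start state of the DFA: {p,q} (ε-closure of the NFA start).
{p,q} --x--> {p,q,r}  [new]
{p,q} --y--> {q}  [new]
{p,q,r} --x--> {p,q,r,s,t}  [new]
{p,q,r} --y--> {p,q,r,s}  [new]
{q} --x--> {p,q,r}  [seen]
{q} --y--> {q}  [seen]
{p,q,r,s,t} --x--> {p,q,r,s,t}  [seen]
{p,q,r,s,t} --y--> {p,q,r,s,t}  [seen]
{p,q,r,s} --x--> {p,q,r,s,t}  [seen]
{p,q,r,s} --y--> {p,q,r,s}  [seen]
Reachable DFA states: {p,q}, {p,q,r}, {q}, {p,q,r,s,t}, {p,q,r,s}.

5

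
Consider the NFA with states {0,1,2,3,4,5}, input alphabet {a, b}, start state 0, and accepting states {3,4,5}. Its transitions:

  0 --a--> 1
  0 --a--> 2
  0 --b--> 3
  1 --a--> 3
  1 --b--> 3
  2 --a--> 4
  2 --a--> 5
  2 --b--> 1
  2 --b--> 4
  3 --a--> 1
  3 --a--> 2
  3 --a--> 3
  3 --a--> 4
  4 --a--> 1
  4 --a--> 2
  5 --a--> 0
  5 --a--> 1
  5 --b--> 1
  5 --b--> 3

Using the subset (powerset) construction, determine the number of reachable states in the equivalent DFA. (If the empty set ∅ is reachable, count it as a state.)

11

Start state of the DFA: {0}.
{0} --a--> {1,2}  [new]
{0} --b--> {3}  [new]
{1,2} --a--> {3,4,5}  [new]
{1,2} --b--> {1,3,4}  [new]
{3} --a--> {1,2,3,4}  [new]
{3} --b--> ∅  [new]
{3,4,5} --a--> {0,1,2,3,4}  [new]
{3,4,5} --b--> {1,3}  [new]
{1,3,4} --a--> {1,2,3,4}  [seen]
{1,3,4} --b--> {3}  [seen]
{1,2,3,4} --a--> {1,2,3,4,5}  [new]
{1,2,3,4} --b--> {1,3,4}  [seen]
∅ --a--> ∅  [seen]
∅ --b--> ∅  [seen]
{0,1,2,3,4} --a--> {1,2,3,4,5}  [seen]
{0,1,2,3,4} --b--> {1,3,4}  [seen]
{1,3} --a--> {1,2,3,4}  [seen]
{1,3} --b--> {3}  [seen]
{1,2,3,4,5} --a--> {0,1,2,3,4,5}  [new]
{1,2,3,4,5} --b--> {1,3,4}  [seen]
{0,1,2,3,4,5} --a--> {0,1,2,3,4,5}  [seen]
{0,1,2,3,4,5} --b--> {1,3,4}  [seen]
Reachable DFA states: {0}, {1,2}, {3}, {3,4,5}, {1,3,4}, {1,2,3,4}, ∅, {0,1,2,3,4}, {1,3}, {1,2,3,4,5}, {0,1,2,3,4,5}.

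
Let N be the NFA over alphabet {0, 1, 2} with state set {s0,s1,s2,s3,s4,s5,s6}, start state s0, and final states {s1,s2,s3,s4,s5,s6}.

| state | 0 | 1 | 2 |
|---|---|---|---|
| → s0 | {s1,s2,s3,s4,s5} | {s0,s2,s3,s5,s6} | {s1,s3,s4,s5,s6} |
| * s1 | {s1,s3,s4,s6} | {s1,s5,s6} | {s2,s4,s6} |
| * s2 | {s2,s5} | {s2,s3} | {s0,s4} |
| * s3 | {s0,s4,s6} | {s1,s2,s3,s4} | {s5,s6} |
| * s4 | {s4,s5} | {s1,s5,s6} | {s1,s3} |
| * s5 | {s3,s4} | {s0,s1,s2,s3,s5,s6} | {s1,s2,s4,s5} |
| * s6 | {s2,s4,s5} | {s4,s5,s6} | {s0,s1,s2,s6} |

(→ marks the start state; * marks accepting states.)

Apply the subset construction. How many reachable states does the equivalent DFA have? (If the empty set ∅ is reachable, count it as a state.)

Start state of the DFA: {s0}.
{s0} --0--> {s1,s2,s3,s4,s5}  [new]
{s0} --1--> {s0,s2,s3,s5,s6}  [new]
{s0} --2--> {s1,s3,s4,s5,s6}  [new]
{s1,s2,s3,s4,s5} --0--> {s0,s1,s2,s3,s4,s5,s6}  [new]
{s1,s2,s3,s4,s5} --1--> {s0,s1,s2,s3,s4,s5,s6}  [seen]
{s1,s2,s3,s4,s5} --2--> {s0,s1,s2,s3,s4,s5,s6}  [seen]
{s0,s2,s3,s5,s6} --0--> {s0,s1,s2,s3,s4,s5,s6}  [seen]
{s0,s2,s3,s5,s6} --1--> {s0,s1,s2,s3,s4,s5,s6}  [seen]
{s0,s2,s3,s5,s6} --2--> {s0,s1,s2,s3,s4,s5,s6}  [seen]
{s1,s3,s4,s5,s6} --0--> {s0,s1,s2,s3,s4,s5,s6}  [seen]
{s1,s3,s4,s5,s6} --1--> {s0,s1,s2,s3,s4,s5,s6}  [seen]
{s1,s3,s4,s5,s6} --2--> {s0,s1,s2,s3,s4,s5,s6}  [seen]
{s0,s1,s2,s3,s4,s5,s6} --0--> {s0,s1,s2,s3,s4,s5,s6}  [seen]
{s0,s1,s2,s3,s4,s5,s6} --1--> {s0,s1,s2,s3,s4,s5,s6}  [seen]
{s0,s1,s2,s3,s4,s5,s6} --2--> {s0,s1,s2,s3,s4,s5,s6}  [seen]
Reachable DFA states: {s0}, {s1,s2,s3,s4,s5}, {s0,s2,s3,s5,s6}, {s1,s3,s4,s5,s6}, {s0,s1,s2,s3,s4,s5,s6}.

5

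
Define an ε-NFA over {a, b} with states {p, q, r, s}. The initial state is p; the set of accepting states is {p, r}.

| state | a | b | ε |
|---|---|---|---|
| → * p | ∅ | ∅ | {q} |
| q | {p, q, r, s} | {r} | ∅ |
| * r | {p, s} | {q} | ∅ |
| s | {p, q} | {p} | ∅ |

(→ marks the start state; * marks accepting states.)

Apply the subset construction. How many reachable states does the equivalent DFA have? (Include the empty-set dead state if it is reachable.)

Start state of the DFA: {p, q} (ε-closure of the NFA start).
{p, q} --a--> {p, q, r, s}  [new]
{p, q} --b--> {r}  [new]
{p, q, r, s} --a--> {p, q, r, s}  [seen]
{p, q, r, s} --b--> {p, q, r}  [new]
{r} --a--> {p, q, s}  [new]
{r} --b--> {q}  [new]
{p, q, r} --a--> {p, q, r, s}  [seen]
{p, q, r} --b--> {q, r}  [new]
{p, q, s} --a--> {p, q, r, s}  [seen]
{p, q, s} --b--> {p, q, r}  [seen]
{q} --a--> {p, q, r, s}  [seen]
{q} --b--> {r}  [seen]
{q, r} --a--> {p, q, r, s}  [seen]
{q, r} --b--> {q, r}  [seen]
Reachable DFA states: {p, q}, {p, q, r, s}, {r}, {p, q, r}, {p, q, s}, {q}, {q, r}.

7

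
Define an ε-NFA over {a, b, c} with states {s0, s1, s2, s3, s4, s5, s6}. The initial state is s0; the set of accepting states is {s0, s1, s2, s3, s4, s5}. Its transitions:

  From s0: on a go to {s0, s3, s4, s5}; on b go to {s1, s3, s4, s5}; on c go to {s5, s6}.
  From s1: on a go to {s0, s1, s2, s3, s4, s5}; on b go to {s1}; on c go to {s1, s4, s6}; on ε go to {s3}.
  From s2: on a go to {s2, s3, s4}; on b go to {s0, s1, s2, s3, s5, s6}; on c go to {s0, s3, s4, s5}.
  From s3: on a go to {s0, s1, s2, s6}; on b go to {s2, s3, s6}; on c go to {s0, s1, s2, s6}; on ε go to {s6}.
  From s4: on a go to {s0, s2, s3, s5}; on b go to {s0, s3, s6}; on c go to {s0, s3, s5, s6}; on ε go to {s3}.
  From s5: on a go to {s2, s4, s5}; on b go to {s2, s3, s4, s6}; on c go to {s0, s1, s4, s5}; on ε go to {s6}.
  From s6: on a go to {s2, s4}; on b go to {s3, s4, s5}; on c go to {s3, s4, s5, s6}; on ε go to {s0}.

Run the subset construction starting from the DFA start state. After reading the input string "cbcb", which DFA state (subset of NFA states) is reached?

Start: {s0}.
δ(s0,c) = {s5, s6}.
Union: {s5, s6}.
ε-closure gives {s0, s5, s6}.
After c: {s0, s5, s6}.
δ(s0,b) = {s1, s3, s4, s5}; δ(s5,b) = {s2, s3, s4, s6}; δ(s6,b) = {s3, s4, s5}.
Union: {s1, s2, s3, s4, s5, s6}.
ε-closure gives {s0, s1, s2, s3, s4, s5, s6}.
After b: {s0, s1, s2, s3, s4, s5, s6}.
δ(s0,c) = {s5, s6}; δ(s1,c) = {s1, s4, s6}; δ(s2,c) = {s0, s3, s4, s5}; δ(s3,c) = {s0, s1, s2, s6}; δ(s4,c) = {s0, s3, s5, s6}; δ(s5,c) = {s0, s1, s4, s5}; δ(s6,c) = {s3, s4, s5, s6}.
Union: {s0, s1, s2, s3, s4, s5, s6}.
After c: {s0, s1, s2, s3, s4, s5, s6}.
δ(s0,b) = {s1, s3, s4, s5}; δ(s1,b) = {s1}; δ(s2,b) = {s0, s1, s2, s3, s5, s6}; δ(s3,b) = {s2, s3, s6}; δ(s4,b) = {s0, s3, s6}; δ(s5,b) = {s2, s3, s4, s6}; δ(s6,b) = {s3, s4, s5}.
Union: {s0, s1, s2, s3, s4, s5, s6}.
After b: {s0, s1, s2, s3, s4, s5, s6}.

{s0, s1, s2, s3, s4, s5, s6}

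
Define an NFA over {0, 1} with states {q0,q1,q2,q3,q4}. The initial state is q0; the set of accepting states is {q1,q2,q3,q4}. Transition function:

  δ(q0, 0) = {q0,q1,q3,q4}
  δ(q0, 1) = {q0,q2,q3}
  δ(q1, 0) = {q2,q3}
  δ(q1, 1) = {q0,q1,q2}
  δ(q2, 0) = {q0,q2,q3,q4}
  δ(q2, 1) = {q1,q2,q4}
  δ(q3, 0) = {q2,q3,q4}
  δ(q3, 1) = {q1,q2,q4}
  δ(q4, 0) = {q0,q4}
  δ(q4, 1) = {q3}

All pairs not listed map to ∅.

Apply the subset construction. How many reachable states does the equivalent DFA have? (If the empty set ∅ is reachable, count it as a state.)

Start state of the DFA: {q0}.
{q0} --0--> {q0,q1,q3,q4}  [new]
{q0} --1--> {q0,q2,q3}  [new]
{q0,q1,q3,q4} --0--> {q0,q1,q2,q3,q4}  [new]
{q0,q1,q3,q4} --1--> {q0,q1,q2,q3,q4}  [seen]
{q0,q2,q3} --0--> {q0,q1,q2,q3,q4}  [seen]
{q0,q2,q3} --1--> {q0,q1,q2,q3,q4}  [seen]
{q0,q1,q2,q3,q4} --0--> {q0,q1,q2,q3,q4}  [seen]
{q0,q1,q2,q3,q4} --1--> {q0,q1,q2,q3,q4}  [seen]
Reachable DFA states: {q0}, {q0,q1,q3,q4}, {q0,q2,q3}, {q0,q1,q2,q3,q4}.

4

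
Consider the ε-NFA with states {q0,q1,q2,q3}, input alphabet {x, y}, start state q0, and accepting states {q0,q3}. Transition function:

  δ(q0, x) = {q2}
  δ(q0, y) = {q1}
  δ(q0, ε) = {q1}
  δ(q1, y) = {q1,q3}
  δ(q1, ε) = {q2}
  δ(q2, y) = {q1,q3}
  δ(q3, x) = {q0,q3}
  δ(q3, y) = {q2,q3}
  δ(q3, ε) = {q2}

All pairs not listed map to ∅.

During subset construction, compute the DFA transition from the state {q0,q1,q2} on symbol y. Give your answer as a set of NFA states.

δ(q0,y) = {q1}; δ(q1,y) = {q1,q3}; δ(q2,y) = {q1,q3}.
Union: {q1,q3}.
ε-closure gives {q1,q2,q3}.

{q1,q2,q3}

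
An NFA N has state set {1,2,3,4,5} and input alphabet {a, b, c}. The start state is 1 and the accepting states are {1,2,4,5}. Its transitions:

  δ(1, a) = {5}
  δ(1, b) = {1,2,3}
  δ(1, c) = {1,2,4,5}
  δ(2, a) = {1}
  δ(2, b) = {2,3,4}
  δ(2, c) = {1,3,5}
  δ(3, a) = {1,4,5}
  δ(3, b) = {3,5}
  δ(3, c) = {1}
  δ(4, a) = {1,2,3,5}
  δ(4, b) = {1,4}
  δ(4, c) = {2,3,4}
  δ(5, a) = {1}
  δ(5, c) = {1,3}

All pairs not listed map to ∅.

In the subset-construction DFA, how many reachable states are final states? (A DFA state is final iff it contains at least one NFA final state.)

9

Start state of the DFA: {1}.
{1} --a--> {5}  [new]
{1} --b--> {1,2,3}  [new]
{1} --c--> {1,2,4,5}  [new]
{5} --a--> {1}  [seen]
{5} --b--> ∅  [new]
{5} --c--> {1,3}  [new]
{1,2,3} --a--> {1,4,5}  [new]
{1,2,3} --b--> {1,2,3,4,5}  [new]
{1,2,3} --c--> {1,2,3,4,5}  [seen]
{1,2,4,5} --a--> {1,2,3,5}  [new]
{1,2,4,5} --b--> {1,2,3,4}  [new]
{1,2,4,5} --c--> {1,2,3,4,5}  [seen]
∅ --a--> ∅  [seen]
∅ --b--> ∅  [seen]
∅ --c--> ∅  [seen]
{1,3} --a--> {1,4,5}  [seen]
{1,3} --b--> {1,2,3,5}  [seen]
{1,3} --c--> {1,2,4,5}  [seen]
{1,4,5} --a--> {1,2,3,5}  [seen]
{1,4,5} --b--> {1,2,3,4}  [seen]
{1,4,5} --c--> {1,2,3,4,5}  [seen]
{1,2,3,4,5} --a--> {1,2,3,4,5}  [seen]
{1,2,3,4,5} --b--> {1,2,3,4,5}  [seen]
{1,2,3,4,5} --c--> {1,2,3,4,5}  [seen]
{1,2,3,5} --a--> {1,4,5}  [seen]
{1,2,3,5} --b--> {1,2,3,4,5}  [seen]
{1,2,3,5} --c--> {1,2,3,4,5}  [seen]
{1,2,3,4} --a--> {1,2,3,4,5}  [seen]
{1,2,3,4} --b--> {1,2,3,4,5}  [seen]
{1,2,3,4} --c--> {1,2,3,4,5}  [seen]
Reachable DFA states: {1}, {5}, {1,2,3}, {1,2,4,5}, ∅, {1,3}, {1,4,5}, {1,2,3,4,5}, {1,2,3,5}, {1,2,3,4}.
Accepting DFA states (contain an NFA accepting state): {1}, {5}, {1,2,3}, {1,2,4,5}, {1,3}, {1,4,5}, {1,2,3,4,5}, {1,2,3,5}, {1,2,3,4}.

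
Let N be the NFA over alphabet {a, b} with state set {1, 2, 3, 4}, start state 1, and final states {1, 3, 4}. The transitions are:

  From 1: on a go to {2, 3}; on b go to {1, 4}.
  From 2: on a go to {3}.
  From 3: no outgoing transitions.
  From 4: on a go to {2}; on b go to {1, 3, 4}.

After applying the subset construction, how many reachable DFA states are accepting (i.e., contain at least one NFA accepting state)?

Start state of the DFA: {1}.
{1} --a--> {2, 3}  [new]
{1} --b--> {1, 4}  [new]
{2, 3} --a--> {3}  [new]
{2, 3} --b--> ∅  [new]
{1, 4} --a--> {2, 3}  [seen]
{1, 4} --b--> {1, 3, 4}  [new]
{3} --a--> ∅  [seen]
{3} --b--> ∅  [seen]
∅ --a--> ∅  [seen]
∅ --b--> ∅  [seen]
{1, 3, 4} --a--> {2, 3}  [seen]
{1, 3, 4} --b--> {1, 3, 4}  [seen]
Reachable DFA states: {1}, {2, 3}, {1, 4}, {3}, ∅, {1, 3, 4}.
Accepting DFA states (contain an NFA accepting state): {1}, {2, 3}, {1, 4}, {3}, {1, 3, 4}.

5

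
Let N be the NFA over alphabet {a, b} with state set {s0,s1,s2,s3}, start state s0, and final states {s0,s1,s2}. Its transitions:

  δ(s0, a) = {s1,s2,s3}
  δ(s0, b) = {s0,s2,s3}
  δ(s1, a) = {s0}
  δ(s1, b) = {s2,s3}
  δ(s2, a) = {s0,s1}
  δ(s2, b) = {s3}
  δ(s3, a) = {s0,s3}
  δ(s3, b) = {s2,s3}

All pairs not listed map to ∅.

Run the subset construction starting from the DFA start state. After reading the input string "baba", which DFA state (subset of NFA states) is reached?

{s0,s1,s2,s3}

Start: {s0}.
δ(s0,b) = {s0,s2,s3}.
Union: {s0,s2,s3}.
After b: {s0,s2,s3}.
δ(s0,a) = {s1,s2,s3}; δ(s2,a) = {s0,s1}; δ(s3,a) = {s0,s3}.
Union: {s0,s1,s2,s3}.
After a: {s0,s1,s2,s3}.
δ(s0,b) = {s0,s2,s3}; δ(s1,b) = {s2,s3}; δ(s2,b) = {s3}; δ(s3,b) = {s2,s3}.
Union: {s0,s2,s3}.
After b: {s0,s2,s3}.
δ(s0,a) = {s1,s2,s3}; δ(s2,a) = {s0,s1}; δ(s3,a) = {s0,s3}.
Union: {s0,s1,s2,s3}.
After a: {s0,s1,s2,s3}.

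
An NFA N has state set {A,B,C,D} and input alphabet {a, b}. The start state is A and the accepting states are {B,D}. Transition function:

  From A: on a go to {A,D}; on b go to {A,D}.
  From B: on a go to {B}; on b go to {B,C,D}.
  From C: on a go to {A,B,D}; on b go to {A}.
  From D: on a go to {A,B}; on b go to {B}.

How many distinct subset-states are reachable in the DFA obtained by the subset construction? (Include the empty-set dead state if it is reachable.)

4

Start state of the DFA: {A}.
{A} --a--> {A,D}  [new]
{A} --b--> {A,D}  [seen]
{A,D} --a--> {A,B,D}  [new]
{A,D} --b--> {A,B,D}  [seen]
{A,B,D} --a--> {A,B,D}  [seen]
{A,B,D} --b--> {A,B,C,D}  [new]
{A,B,C,D} --a--> {A,B,D}  [seen]
{A,B,C,D} --b--> {A,B,C,D}  [seen]
Reachable DFA states: {A}, {A,D}, {A,B,D}, {A,B,C,D}.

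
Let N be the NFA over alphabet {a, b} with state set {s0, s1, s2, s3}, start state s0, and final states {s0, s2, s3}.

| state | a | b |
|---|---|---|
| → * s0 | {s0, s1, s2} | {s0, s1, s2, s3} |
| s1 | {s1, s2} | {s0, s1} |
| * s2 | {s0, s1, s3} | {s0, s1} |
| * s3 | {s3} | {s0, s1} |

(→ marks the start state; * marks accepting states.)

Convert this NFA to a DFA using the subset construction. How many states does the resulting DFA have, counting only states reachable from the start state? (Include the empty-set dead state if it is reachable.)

3

Start state of the DFA: {s0}.
{s0} --a--> {s0, s1, s2}  [new]
{s0} --b--> {s0, s1, s2, s3}  [new]
{s0, s1, s2} --a--> {s0, s1, s2, s3}  [seen]
{s0, s1, s2} --b--> {s0, s1, s2, s3}  [seen]
{s0, s1, s2, s3} --a--> {s0, s1, s2, s3}  [seen]
{s0, s1, s2, s3} --b--> {s0, s1, s2, s3}  [seen]
Reachable DFA states: {s0}, {s0, s1, s2}, {s0, s1, s2, s3}.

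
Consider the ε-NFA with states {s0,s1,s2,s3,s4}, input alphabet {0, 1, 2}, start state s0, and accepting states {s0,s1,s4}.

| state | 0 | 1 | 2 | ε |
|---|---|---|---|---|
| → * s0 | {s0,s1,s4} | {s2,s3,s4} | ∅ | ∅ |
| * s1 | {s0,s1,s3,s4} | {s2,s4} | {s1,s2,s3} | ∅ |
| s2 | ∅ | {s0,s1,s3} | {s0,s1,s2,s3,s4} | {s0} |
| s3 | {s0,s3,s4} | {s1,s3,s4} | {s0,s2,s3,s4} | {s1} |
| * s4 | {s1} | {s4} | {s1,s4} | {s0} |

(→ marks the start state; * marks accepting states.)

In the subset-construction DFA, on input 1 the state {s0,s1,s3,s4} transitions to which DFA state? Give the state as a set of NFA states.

δ(s0,1) = {s2,s3,s4}; δ(s1,1) = {s2,s4}; δ(s3,1) = {s1,s3,s4}; δ(s4,1) = {s4}.
Union: {s1,s2,s3,s4}.
ε-closure gives {s0,s1,s2,s3,s4}.

{s0,s1,s2,s3,s4}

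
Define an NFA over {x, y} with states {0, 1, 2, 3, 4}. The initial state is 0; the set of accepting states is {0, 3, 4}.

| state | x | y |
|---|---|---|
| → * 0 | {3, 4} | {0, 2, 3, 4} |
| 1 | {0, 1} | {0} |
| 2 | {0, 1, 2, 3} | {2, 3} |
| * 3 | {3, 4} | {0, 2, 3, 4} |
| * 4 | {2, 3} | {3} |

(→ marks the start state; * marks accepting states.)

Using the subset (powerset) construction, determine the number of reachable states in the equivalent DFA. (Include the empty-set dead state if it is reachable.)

5

Start state of the DFA: {0}.
{0} --x--> {3, 4}  [new]
{0} --y--> {0, 2, 3, 4}  [new]
{3, 4} --x--> {2, 3, 4}  [new]
{3, 4} --y--> {0, 2, 3, 4}  [seen]
{0, 2, 3, 4} --x--> {0, 1, 2, 3, 4}  [new]
{0, 2, 3, 4} --y--> {0, 2, 3, 4}  [seen]
{2, 3, 4} --x--> {0, 1, 2, 3, 4}  [seen]
{2, 3, 4} --y--> {0, 2, 3, 4}  [seen]
{0, 1, 2, 3, 4} --x--> {0, 1, 2, 3, 4}  [seen]
{0, 1, 2, 3, 4} --y--> {0, 2, 3, 4}  [seen]
Reachable DFA states: {0}, {3, 4}, {0, 2, 3, 4}, {2, 3, 4}, {0, 1, 2, 3, 4}.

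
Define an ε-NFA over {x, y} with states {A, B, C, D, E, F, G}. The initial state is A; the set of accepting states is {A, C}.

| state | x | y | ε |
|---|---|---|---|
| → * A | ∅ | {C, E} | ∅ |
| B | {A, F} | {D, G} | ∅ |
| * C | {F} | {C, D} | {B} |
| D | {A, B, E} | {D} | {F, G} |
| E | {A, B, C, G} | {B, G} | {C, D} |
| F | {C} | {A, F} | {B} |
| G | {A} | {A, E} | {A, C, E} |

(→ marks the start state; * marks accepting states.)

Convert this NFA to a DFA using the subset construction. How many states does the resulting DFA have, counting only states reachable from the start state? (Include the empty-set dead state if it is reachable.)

3

Start state of the DFA: {A} (ε-closure of the NFA start).
{A} --x--> ∅  [new]
{A} --y--> {A, B, C, D, E, F, G}  [new]
∅ --x--> ∅  [seen]
∅ --y--> ∅  [seen]
{A, B, C, D, E, F, G} --x--> {A, B, C, D, E, F, G}  [seen]
{A, B, C, D, E, F, G} --y--> {A, B, C, D, E, F, G}  [seen]
Reachable DFA states: {A}, ∅, {A, B, C, D, E, F, G}.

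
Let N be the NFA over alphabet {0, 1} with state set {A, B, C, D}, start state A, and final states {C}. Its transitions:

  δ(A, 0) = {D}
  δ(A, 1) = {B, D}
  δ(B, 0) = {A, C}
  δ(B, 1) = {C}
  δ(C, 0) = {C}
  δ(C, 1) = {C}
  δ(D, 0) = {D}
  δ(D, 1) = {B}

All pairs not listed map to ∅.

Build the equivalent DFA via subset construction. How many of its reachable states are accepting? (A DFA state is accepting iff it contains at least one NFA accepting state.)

Start state of the DFA: {A}.
{A} --0--> {D}  [new]
{A} --1--> {B, D}  [new]
{D} --0--> {D}  [seen]
{D} --1--> {B}  [new]
{B, D} --0--> {A, C, D}  [new]
{B, D} --1--> {B, C}  [new]
{B} --0--> {A, C}  [new]
{B} --1--> {C}  [new]
{A, C, D} --0--> {C, D}  [new]
{A, C, D} --1--> {B, C, D}  [new]
{B, C} --0--> {A, C}  [seen]
{B, C} --1--> {C}  [seen]
{A, C} --0--> {C, D}  [seen]
{A, C} --1--> {B, C, D}  [seen]
{C} --0--> {C}  [seen]
{C} --1--> {C}  [seen]
{C, D} --0--> {C, D}  [seen]
{C, D} --1--> {B, C}  [seen]
{B, C, D} --0--> {A, C, D}  [seen]
{B, C, D} --1--> {B, C}  [seen]
Reachable DFA states: {A}, {D}, {B, D}, {B}, {A, C, D}, {B, C}, {A, C}, {C}, {C, D}, {B, C, D}.
Accepting DFA states (contain an NFA accepting state): {A, C, D}, {B, C}, {A, C}, {C}, {C, D}, {B, C, D}.

6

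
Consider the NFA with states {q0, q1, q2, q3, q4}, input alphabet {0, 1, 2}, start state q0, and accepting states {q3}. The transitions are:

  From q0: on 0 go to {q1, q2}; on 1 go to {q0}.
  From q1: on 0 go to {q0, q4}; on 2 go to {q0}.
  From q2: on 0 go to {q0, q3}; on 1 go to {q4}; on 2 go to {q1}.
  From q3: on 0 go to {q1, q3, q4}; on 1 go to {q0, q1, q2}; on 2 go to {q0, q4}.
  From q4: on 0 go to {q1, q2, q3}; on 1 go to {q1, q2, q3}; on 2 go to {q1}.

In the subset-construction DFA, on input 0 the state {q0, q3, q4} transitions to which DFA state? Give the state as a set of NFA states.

δ(q0,0) = {q1, q2}; δ(q3,0) = {q1, q3, q4}; δ(q4,0) = {q1, q2, q3}.
Union: {q1, q2, q3, q4}.

{q1, q2, q3, q4}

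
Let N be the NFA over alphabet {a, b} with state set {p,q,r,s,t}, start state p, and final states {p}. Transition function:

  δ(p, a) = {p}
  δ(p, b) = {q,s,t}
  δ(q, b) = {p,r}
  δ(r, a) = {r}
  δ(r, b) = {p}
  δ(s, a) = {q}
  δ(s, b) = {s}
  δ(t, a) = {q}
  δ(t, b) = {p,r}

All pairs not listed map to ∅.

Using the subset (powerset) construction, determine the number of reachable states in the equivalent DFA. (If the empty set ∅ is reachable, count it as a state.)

10

Start state of the DFA: {p}.
{p} --a--> {p}  [seen]
{p} --b--> {q,s,t}  [new]
{q,s,t} --a--> {q}  [new]
{q,s,t} --b--> {p,r,s}  [new]
{q} --a--> ∅  [new]
{q} --b--> {p,r}  [new]
{p,r,s} --a--> {p,q,r}  [new]
{p,r,s} --b--> {p,q,s,t}  [new]
∅ --a--> ∅  [seen]
∅ --b--> ∅  [seen]
{p,r} --a--> {p,r}  [seen]
{p,r} --b--> {p,q,s,t}  [seen]
{p,q,r} --a--> {p,r}  [seen]
{p,q,r} --b--> {p,q,r,s,t}  [new]
{p,q,s,t} --a--> {p,q}  [new]
{p,q,s,t} --b--> {p,q,r,s,t}  [seen]
{p,q,r,s,t} --a--> {p,q,r}  [seen]
{p,q,r,s,t} --b--> {p,q,r,s,t}  [seen]
{p,q} --a--> {p}  [seen]
{p,q} --b--> {p,q,r,s,t}  [seen]
Reachable DFA states: {p}, {q,s,t}, {q}, {p,r,s}, ∅, {p,r}, {p,q,r}, {p,q,s,t}, {p,q,r,s,t}, {p,q}.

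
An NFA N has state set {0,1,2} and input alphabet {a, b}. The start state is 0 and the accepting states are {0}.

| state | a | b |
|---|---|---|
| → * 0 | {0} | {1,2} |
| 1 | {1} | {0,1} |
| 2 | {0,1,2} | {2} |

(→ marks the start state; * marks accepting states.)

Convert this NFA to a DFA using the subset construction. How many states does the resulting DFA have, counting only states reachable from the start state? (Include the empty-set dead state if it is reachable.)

3

Start state of the DFA: {0}.
{0} --a--> {0}  [seen]
{0} --b--> {1,2}  [new]
{1,2} --a--> {0,1,2}  [new]
{1,2} --b--> {0,1,2}  [seen]
{0,1,2} --a--> {0,1,2}  [seen]
{0,1,2} --b--> {0,1,2}  [seen]
Reachable DFA states: {0}, {1,2}, {0,1,2}.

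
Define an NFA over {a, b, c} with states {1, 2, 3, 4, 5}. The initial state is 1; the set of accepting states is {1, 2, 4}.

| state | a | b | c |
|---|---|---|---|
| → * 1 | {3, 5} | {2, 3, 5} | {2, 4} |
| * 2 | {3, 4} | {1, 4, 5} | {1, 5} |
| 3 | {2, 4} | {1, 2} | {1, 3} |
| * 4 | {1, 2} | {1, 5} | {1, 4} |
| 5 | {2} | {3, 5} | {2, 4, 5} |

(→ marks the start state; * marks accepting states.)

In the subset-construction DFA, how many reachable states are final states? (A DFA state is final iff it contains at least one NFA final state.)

11

Start state of the DFA: {1}.
{1} --a--> {3, 5}  [new]
{1} --b--> {2, 3, 5}  [new]
{1} --c--> {2, 4}  [new]
{3, 5} --a--> {2, 4}  [seen]
{3, 5} --b--> {1, 2, 3, 5}  [new]
{3, 5} --c--> {1, 2, 3, 4, 5}  [new]
{2, 3, 5} --a--> {2, 3, 4}  [new]
{2, 3, 5} --b--> {1, 2, 3, 4, 5}  [seen]
{2, 3, 5} --c--> {1, 2, 3, 4, 5}  [seen]
{2, 4} --a--> {1, 2, 3, 4}  [new]
{2, 4} --b--> {1, 4, 5}  [new]
{2, 4} --c--> {1, 4, 5}  [seen]
{1, 2, 3, 5} --a--> {2, 3, 4, 5}  [new]
{1, 2, 3, 5} --b--> {1, 2, 3, 4, 5}  [seen]
{1, 2, 3, 5} --c--> {1, 2, 3, 4, 5}  [seen]
{1, 2, 3, 4, 5} --a--> {1, 2, 3, 4, 5}  [seen]
{1, 2, 3, 4, 5} --b--> {1, 2, 3, 4, 5}  [seen]
{1, 2, 3, 4, 5} --c--> {1, 2, 3, 4, 5}  [seen]
{2, 3, 4} --a--> {1, 2, 3, 4}  [seen]
{2, 3, 4} --b--> {1, 2, 4, 5}  [new]
{2, 3, 4} --c--> {1, 3, 4, 5}  [new]
{1, 2, 3, 4} --a--> {1, 2, 3, 4, 5}  [seen]
{1, 2, 3, 4} --b--> {1, 2, 3, 4, 5}  [seen]
{1, 2, 3, 4} --c--> {1, 2, 3, 4, 5}  [seen]
{1, 4, 5} --a--> {1, 2, 3, 5}  [seen]
{1, 4, 5} --b--> {1, 2, 3, 5}  [seen]
{1, 4, 5} --c--> {1, 2, 4, 5}  [seen]
{2, 3, 4, 5} --a--> {1, 2, 3, 4}  [seen]
{2, 3, 4, 5} --b--> {1, 2, 3, 4, 5}  [seen]
{2, 3, 4, 5} --c--> {1, 2, 3, 4, 5}  [seen]
{1, 2, 4, 5} --a--> {1, 2, 3, 4, 5}  [seen]
{1, 2, 4, 5} --b--> {1, 2, 3, 4, 5}  [seen]
{1, 2, 4, 5} --c--> {1, 2, 4, 5}  [seen]
{1, 3, 4, 5} --a--> {1, 2, 3, 4, 5}  [seen]
{1, 3, 4, 5} --b--> {1, 2, 3, 5}  [seen]
{1, 3, 4, 5} --c--> {1, 2, 3, 4, 5}  [seen]
Reachable DFA states: {1}, {3, 5}, {2, 3, 5}, {2, 4}, {1, 2, 3, 5}, {1, 2, 3, 4, 5}, {2, 3, 4}, {1, 2, 3, 4}, {1, 4, 5}, {2, 3, 4, 5}, {1, 2, 4, 5}, {1, 3, 4, 5}.
Accepting DFA states (contain an NFA accepting state): {1}, {2, 3, 5}, {2, 4}, {1, 2, 3, 5}, {1, 2, 3, 4, 5}, {2, 3, 4}, {1, 2, 3, 4}, {1, 4, 5}, {2, 3, 4, 5}, {1, 2, 4, 5}, {1, 3, 4, 5}.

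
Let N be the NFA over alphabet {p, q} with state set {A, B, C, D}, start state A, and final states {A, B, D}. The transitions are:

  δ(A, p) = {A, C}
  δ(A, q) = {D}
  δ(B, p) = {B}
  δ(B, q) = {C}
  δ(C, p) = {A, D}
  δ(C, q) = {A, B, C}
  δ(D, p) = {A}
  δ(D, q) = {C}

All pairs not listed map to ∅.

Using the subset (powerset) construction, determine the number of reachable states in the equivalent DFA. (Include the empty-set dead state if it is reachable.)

Start state of the DFA: {A}.
{A} --p--> {A, C}  [new]
{A} --q--> {D}  [new]
{A, C} --p--> {A, C, D}  [new]
{A, C} --q--> {A, B, C, D}  [new]
{D} --p--> {A}  [seen]
{D} --q--> {C}  [new]
{A, C, D} --p--> {A, C, D}  [seen]
{A, C, D} --q--> {A, B, C, D}  [seen]
{A, B, C, D} --p--> {A, B, C, D}  [seen]
{A, B, C, D} --q--> {A, B, C, D}  [seen]
{C} --p--> {A, D}  [new]
{C} --q--> {A, B, C}  [new]
{A, D} --p--> {A, C}  [seen]
{A, D} --q--> {C, D}  [new]
{A, B, C} --p--> {A, B, C, D}  [seen]
{A, B, C} --q--> {A, B, C, D}  [seen]
{C, D} --p--> {A, D}  [seen]
{C, D} --q--> {A, B, C}  [seen]
Reachable DFA states: {A}, {A, C}, {D}, {A, C, D}, {A, B, C, D}, {C}, {A, D}, {A, B, C}, {C, D}.

9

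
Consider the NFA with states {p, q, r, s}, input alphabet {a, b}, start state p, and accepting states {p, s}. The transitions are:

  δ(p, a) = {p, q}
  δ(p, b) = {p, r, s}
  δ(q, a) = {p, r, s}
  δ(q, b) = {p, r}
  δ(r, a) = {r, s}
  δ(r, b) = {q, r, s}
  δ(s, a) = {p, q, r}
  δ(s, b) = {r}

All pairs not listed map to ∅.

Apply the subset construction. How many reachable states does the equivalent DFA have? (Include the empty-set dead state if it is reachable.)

Start state of the DFA: {p}.
{p} --a--> {p, q}  [new]
{p} --b--> {p, r, s}  [new]
{p, q} --a--> {p, q, r, s}  [new]
{p, q} --b--> {p, r, s}  [seen]
{p, r, s} --a--> {p, q, r, s}  [seen]
{p, r, s} --b--> {p, q, r, s}  [seen]
{p, q, r, s} --a--> {p, q, r, s}  [seen]
{p, q, r, s} --b--> {p, q, r, s}  [seen]
Reachable DFA states: {p}, {p, q}, {p, r, s}, {p, q, r, s}.

4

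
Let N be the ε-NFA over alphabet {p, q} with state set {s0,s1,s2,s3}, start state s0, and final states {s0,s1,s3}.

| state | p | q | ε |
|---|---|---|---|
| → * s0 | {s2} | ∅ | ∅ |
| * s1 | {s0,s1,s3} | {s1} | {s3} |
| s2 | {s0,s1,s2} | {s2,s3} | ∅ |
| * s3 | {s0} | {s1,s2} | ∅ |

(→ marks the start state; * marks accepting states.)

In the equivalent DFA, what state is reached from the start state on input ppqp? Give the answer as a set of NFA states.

Start: {s0}.
δ(s0,p) = {s2}.
Union: {s2}.
After p: {s2}.
δ(s2,p) = {s0,s1,s2}.
Union: {s0,s1,s2}.
ε-closure gives {s0,s1,s2,s3}.
After p: {s0,s1,s2,s3}.
δ(s0,q) = ∅; δ(s1,q) = {s1}; δ(s2,q) = {s2,s3}; δ(s3,q) = {s1,s2}.
Union: {s1,s2,s3}.
After q: {s1,s2,s3}.
δ(s1,p) = {s0,s1,s3}; δ(s2,p) = {s0,s1,s2}; δ(s3,p) = {s0}.
Union: {s0,s1,s2,s3}.
After p: {s0,s1,s2,s3}.

{s0,s1,s2,s3}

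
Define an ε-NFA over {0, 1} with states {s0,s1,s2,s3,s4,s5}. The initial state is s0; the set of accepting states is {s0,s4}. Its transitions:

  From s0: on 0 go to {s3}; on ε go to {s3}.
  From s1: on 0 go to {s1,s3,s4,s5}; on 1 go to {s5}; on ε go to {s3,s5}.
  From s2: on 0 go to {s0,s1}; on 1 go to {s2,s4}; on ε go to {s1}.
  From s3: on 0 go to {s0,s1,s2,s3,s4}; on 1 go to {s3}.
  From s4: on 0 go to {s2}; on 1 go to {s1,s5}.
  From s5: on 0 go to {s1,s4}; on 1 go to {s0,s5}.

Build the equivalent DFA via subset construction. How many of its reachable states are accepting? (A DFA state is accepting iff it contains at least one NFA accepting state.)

2

Start state of the DFA: {s0,s3} (ε-closure of the NFA start).
{s0,s3} --0--> {s0,s1,s2,s3,s4,s5}  [new]
{s0,s3} --1--> {s3}  [new]
{s0,s1,s2,s3,s4,s5} --0--> {s0,s1,s2,s3,s4,s5}  [seen]
{s0,s1,s2,s3,s4,s5} --1--> {s0,s1,s2,s3,s4,s5}  [seen]
{s3} --0--> {s0,s1,s2,s3,s4,s5}  [seen]
{s3} --1--> {s3}  [seen]
Reachable DFA states: {s0,s3}, {s0,s1,s2,s3,s4,s5}, {s3}.
Accepting DFA states (contain an NFA accepting state): {s0,s3}, {s0,s1,s2,s3,s4,s5}.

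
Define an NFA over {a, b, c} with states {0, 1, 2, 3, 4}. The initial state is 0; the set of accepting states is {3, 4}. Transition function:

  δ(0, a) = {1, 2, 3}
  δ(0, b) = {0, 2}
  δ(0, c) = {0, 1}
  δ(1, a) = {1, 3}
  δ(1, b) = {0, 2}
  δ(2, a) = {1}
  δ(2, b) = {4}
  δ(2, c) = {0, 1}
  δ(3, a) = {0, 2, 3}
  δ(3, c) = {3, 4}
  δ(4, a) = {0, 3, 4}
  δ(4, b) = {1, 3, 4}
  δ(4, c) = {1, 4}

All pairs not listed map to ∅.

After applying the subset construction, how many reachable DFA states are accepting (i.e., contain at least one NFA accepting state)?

Start state of the DFA: {0}.
{0} --a--> {1, 2, 3}  [new]
{0} --b--> {0, 2}  [new]
{0} --c--> {0, 1}  [new]
{1, 2, 3} --a--> {0, 1, 2, 3}  [new]
{1, 2, 3} --b--> {0, 2, 4}  [new]
{1, 2, 3} --c--> {0, 1, 3, 4}  [new]
{0, 2} --a--> {1, 2, 3}  [seen]
{0, 2} --b--> {0, 2, 4}  [seen]
{0, 2} --c--> {0, 1}  [seen]
{0, 1} --a--> {1, 2, 3}  [seen]
{0, 1} --b--> {0, 2}  [seen]
{0, 1} --c--> {0, 1}  [seen]
{0, 1, 2, 3} --a--> {0, 1, 2, 3}  [seen]
{0, 1, 2, 3} --b--> {0, 2, 4}  [seen]
{0, 1, 2, 3} --c--> {0, 1, 3, 4}  [seen]
{0, 2, 4} --a--> {0, 1, 2, 3, 4}  [new]
{0, 2, 4} --b--> {0, 1, 2, 3, 4}  [seen]
{0, 2, 4} --c--> {0, 1, 4}  [new]
{0, 1, 3, 4} --a--> {0, 1, 2, 3, 4}  [seen]
{0, 1, 3, 4} --b--> {0, 1, 2, 3, 4}  [seen]
{0, 1, 3, 4} --c--> {0, 1, 3, 4}  [seen]
{0, 1, 2, 3, 4} --a--> {0, 1, 2, 3, 4}  [seen]
{0, 1, 2, 3, 4} --b--> {0, 1, 2, 3, 4}  [seen]
{0, 1, 2, 3, 4} --c--> {0, 1, 3, 4}  [seen]
{0, 1, 4} --a--> {0, 1, 2, 3, 4}  [seen]
{0, 1, 4} --b--> {0, 1, 2, 3, 4}  [seen]
{0, 1, 4} --c--> {0, 1, 4}  [seen]
Reachable DFA states: {0}, {1, 2, 3}, {0, 2}, {0, 1}, {0, 1, 2, 3}, {0, 2, 4}, {0, 1, 3, 4}, {0, 1, 2, 3, 4}, {0, 1, 4}.
Accepting DFA states (contain an NFA accepting state): {1, 2, 3}, {0, 1, 2, 3}, {0, 2, 4}, {0, 1, 3, 4}, {0, 1, 2, 3, 4}, {0, 1, 4}.

6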